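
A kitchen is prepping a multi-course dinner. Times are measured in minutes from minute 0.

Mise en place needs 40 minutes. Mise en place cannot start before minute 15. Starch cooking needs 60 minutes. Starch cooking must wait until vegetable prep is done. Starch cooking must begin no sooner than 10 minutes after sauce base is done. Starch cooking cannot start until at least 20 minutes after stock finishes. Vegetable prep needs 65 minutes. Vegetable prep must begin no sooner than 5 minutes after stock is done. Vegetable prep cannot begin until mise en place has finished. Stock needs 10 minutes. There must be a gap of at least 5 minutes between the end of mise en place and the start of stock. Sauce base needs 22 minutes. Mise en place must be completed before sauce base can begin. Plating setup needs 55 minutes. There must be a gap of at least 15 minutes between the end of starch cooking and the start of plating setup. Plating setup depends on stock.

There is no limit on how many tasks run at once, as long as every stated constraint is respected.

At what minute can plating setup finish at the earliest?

Mise en place cannot begin until its own release at minute 15. It runs from minute 15 to 15 + 40 = minute 55.
Sauce base waits on mise en place (finishes minute 55), so it starts at minute 55 and finishes at 55 + 22 = minute 77.
After mise en place (finishes minute 55, plus 5-minute gap → minute 60), stock can start at minute 60 and finishes at minute 70.
Vegetable prep has to wait for stock (finishes minute 70, plus 5-minute gap → minute 75); mise en place (finishes minute 55). The latest of these is minute 75, so vegetable prep runs minute 75 to 75 + 65 = minute 140.
Starch cooking cannot start until vegetable prep (finishes minute 140); sauce base (finishes minute 77, plus 10-minute gap → minute 87); stock (finishes minute 70, plus 20-minute gap → minute 90). The controlling bound is minute 140, so starch cooking finishes at 140 + 60 = minute 200.
Plating setup cannot start until starch cooking (finishes minute 200, plus 15-minute gap → minute 215); stock (finishes minute 70). The controlling bound is minute 215, so plating setup finishes at 215 + 55 = minute 270.

270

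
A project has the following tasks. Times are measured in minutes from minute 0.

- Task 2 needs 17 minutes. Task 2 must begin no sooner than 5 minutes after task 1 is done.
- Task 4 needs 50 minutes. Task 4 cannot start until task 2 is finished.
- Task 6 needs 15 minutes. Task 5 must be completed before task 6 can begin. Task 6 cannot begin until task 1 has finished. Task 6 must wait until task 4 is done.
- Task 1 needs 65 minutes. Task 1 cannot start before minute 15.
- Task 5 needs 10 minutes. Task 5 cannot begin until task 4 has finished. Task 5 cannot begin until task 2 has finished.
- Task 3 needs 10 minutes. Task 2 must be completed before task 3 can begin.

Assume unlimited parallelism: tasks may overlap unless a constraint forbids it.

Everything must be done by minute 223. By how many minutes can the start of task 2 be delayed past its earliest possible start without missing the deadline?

Task 1 waits on its own release at minute 15, so it starts at minute 15 and finishes at 15 + 65 = minute 80.
Task 2 cannot begin until task 1 (finishes minute 80, plus 5-minute gap → minute 85). It runs from minute 85 to 85 + 17 = minute 102.

Working backward from the deadline:
Task 3 must finish by minute 223; it takes 10 minutes, so it must start by 223 − 10 = minute 213.
To finish by minute 223, task 6 (duration 15) must start no later than minute 208.
Task 5 has to be done before task 6 (must start by minute 208). That means finishing by minute 208, i.e. starting by 208 − 10 = minute 198.
For task 4: task 5 (must start by minute 198); task 6 (must start by minute 208). The most restrictive is minute 198; with a 50-minute duration, task 4 must start by minute 148.
Task 2 must finish in time for task 3 (must start by minute 213); task 4 (must start by minute 148); task 5 (must start by minute 198). The tightest is minute 148, so task 2 must start by 148 − 17 = minute 131.
So task 2 can start as early as minute 85 and as late as minute 131, giving 131 − 85 = 46 minutes of slack.

46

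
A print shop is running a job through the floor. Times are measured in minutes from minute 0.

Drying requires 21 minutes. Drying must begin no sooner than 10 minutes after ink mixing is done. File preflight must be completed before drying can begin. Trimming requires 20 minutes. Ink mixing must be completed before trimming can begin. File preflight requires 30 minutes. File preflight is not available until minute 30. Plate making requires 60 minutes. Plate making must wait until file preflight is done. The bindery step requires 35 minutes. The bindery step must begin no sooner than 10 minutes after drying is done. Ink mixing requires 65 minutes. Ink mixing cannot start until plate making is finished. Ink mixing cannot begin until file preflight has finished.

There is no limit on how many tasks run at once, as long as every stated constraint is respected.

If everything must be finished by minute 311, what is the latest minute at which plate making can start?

110

The bindery step has no dependents, so it just needs to finish by minute 311. Starting by 311 − 35 = minute 276 achieves that.
Drying must finish before the bindery step (must start by minute 276, minus 10-minute gap → minute 266). With a 21-minute duration, drying must start by 266 − 21 = minute 245.
Nothing follows trimming; the deadline of minute 311 is its only limit. It must start by 311 − 20 = minute 291.
Ink mixing feeds drying (must start by minute 245, minus 10-minute gap → minute 235); trimming (must start by minute 291). Taking the minimum, ink mixing must finish by minute 235 and start by 235 − 65 = minute 170.
Plate making has to be done before ink mixing (must start by minute 170). That means finishing by minute 170, i.e. starting by 170 − 60 = minute 110.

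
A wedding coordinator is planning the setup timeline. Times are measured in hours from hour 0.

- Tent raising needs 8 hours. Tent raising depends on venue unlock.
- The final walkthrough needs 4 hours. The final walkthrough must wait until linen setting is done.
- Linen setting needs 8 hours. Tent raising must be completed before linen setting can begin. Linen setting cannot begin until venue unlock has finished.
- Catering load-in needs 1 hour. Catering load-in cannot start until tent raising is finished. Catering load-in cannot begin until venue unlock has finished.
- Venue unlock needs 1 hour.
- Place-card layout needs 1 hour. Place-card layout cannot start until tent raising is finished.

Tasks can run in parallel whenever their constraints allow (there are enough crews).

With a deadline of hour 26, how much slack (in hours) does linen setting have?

5

Venue unlock has no prerequisites, so it starts at hour 0 and finishes at hour 1.
Tent raising waits on venue unlock (finishes hour 1), so it starts at hour 1 and finishes at 1 + 8 = hour 9.
Linen setting cannot start until tent raising (finishes hour 9); venue unlock (finishes hour 1). The controlling bound is hour 9, so linen setting finishes at 9 + 8 = hour 17.

Working backward from the deadline:
Nothing follows the final walkthrough; the deadline of hour 26 is its only limit. It must start by 26 − 4 = hour 22.
Since the final walkthrough (must start by hour 22) depends on it, linen setting must finish by hour 22. Backing off its 8-hour duration gives a latest start of hour 14.
So linen setting can start as early as hour 9 and as late as hour 14, giving 14 − 9 = 5 hours of slack.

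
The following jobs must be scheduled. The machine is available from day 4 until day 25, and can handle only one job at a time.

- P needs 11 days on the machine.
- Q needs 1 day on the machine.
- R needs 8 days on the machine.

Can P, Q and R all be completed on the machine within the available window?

The machine window is 25 − 4 = 21 days.
Running back to back, the jobs need 11 + 1 + 8 = 20 days on the machine.
Since 20 ≤ 21, they fit within the window.

Yes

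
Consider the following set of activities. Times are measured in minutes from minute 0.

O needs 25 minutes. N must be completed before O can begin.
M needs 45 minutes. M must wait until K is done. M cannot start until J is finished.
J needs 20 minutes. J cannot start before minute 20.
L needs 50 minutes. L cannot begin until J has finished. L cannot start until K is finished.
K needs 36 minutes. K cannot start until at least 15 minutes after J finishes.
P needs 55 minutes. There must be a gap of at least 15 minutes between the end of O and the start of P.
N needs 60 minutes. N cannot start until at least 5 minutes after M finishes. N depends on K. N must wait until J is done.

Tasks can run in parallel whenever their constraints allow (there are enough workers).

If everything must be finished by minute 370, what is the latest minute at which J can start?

94

L has no dependents, so it just needs to finish by minute 370. Starting by 370 − 50 = minute 320 achieves that.
P has no dependents, so it just needs to finish by minute 370. Starting by 370 − 55 = minute 315 achieves that.
O must finish before P (must start by minute 315, minus 15-minute gap → minute 300). With a 25-minute duration, O must start by 300 − 25 = minute 275.
N feeds into O (must start by minute 275); so N must finish by minute 275 and therefore start by minute 215.
M feeds into N (must start by minute 215, minus 5-minute gap → minute 210); so M must finish by minute 210 and therefore start by minute 165.
K must finish in time for L (must start by minute 320); M (must start by minute 165); N (must start by minute 215). The tightest is minute 165, so K must start by 165 − 36 = minute 129.
J feeds K (must start by minute 129, minus 15-minute gap → minute 114); L (must start by minute 320); M (must start by minute 165); N (must start by minute 215). Taking the minimum, J must finish by minute 114 and start by 114 − 20 = minute 94.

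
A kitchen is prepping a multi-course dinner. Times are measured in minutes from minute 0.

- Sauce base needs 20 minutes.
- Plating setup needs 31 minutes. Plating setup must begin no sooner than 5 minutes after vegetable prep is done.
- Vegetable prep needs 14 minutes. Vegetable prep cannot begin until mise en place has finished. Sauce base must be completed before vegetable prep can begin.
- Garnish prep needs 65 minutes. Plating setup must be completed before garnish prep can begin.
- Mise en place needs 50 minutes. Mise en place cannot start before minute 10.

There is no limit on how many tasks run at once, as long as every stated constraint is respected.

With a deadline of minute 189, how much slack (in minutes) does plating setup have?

Nothing blocks sauce base, so it runs from minute 0 to minute 20.
After its own release at minute 10, mise en place can start at minute 10 and finishes at minute 60.
Vegetable prep has to wait for mise en place (finishes minute 60); sauce base (finishes minute 20). The latest of these is minute 60, so vegetable prep runs minute 60 to 60 + 14 = minute 74.
Plating setup waits on vegetable prep (finishes minute 74, plus 5-minute gap → minute 79), so it starts at minute 79 and finishes at 79 + 31 = minute 110.

Working backward from the deadline:
Garnish prep has no dependents, so it just needs to finish by minute 189. Starting by 189 − 65 = minute 124 achieves that.
Plating setup feeds into garnish prep (must start by minute 124); so plating setup must finish by minute 124 and therefore start by minute 93.
So plating setup can start as early as minute 79 and as late as minute 93, giving 93 − 79 = 14 minutes of slack.

14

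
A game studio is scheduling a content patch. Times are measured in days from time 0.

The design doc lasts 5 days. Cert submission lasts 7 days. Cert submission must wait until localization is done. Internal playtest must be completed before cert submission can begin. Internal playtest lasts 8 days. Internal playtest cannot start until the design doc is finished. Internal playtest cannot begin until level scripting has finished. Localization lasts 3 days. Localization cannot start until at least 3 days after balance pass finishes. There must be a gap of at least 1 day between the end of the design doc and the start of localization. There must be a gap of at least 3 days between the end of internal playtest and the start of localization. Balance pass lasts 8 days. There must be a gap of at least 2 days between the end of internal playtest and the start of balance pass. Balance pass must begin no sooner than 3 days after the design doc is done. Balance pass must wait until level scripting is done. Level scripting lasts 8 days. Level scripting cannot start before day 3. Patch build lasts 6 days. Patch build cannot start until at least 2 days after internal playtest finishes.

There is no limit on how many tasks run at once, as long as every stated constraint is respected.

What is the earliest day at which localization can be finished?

Level scripting cannot begin until its own release at day 3. It runs from day 3 to 3 + 8 = day 11.
The design doc has no prerequisites, so it starts at day 0 and finishes at day 5.
Internal playtest cannot start until the design doc (finishes day 5); level scripting (finishes day 11). The controlling bound is day 11, so internal playtest finishes at 11 + 8 = day 19.
Balance pass needs all of internal playtest (finishes day 19, plus 2-day gap → day 21); the design doc (finishes day 5, plus 3-day gap → day 8); level scripting (finishes day 11). That puts its earliest start at day 21; it finishes at 21 + 8 = day 29.
Localization has to wait for balance pass (finishes day 29, plus 3-day gap → day 32); the design doc (finishes day 5, plus 1-day gap → day 6); internal playtest (finishes day 19, plus 3-day gap → day 22). The latest of these is day 32, so localization runs day 32 to 32 + 3 = day 35.

35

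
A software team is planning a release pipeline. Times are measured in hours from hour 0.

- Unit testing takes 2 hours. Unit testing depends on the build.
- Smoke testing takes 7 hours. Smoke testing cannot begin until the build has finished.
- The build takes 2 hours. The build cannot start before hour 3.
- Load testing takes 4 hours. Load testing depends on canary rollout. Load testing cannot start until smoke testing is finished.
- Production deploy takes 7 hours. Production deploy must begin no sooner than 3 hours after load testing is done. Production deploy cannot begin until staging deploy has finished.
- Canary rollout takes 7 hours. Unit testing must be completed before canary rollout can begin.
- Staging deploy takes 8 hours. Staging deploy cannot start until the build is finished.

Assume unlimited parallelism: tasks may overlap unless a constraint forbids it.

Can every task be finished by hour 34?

After its own release at hour 3, the build can start at hour 3 and finishes at hour 5.
Smoke testing waits on the build (finishes hour 5), so it starts at hour 5 and finishes at 5 + 7 = hour 12.
After the build (finishes hour 5), staging deploy can start at hour 5 and finishes at hour 13.
Unit testing waits on the build (finishes hour 5), so it starts at hour 5 and finishes at 5 + 2 = hour 7.
Canary rollout cannot begin until unit testing (finishes hour 7). It runs from hour 7 to 7 + 7 = hour 14.
Load testing needs all of canary rollout (finishes hour 14); smoke testing (finishes hour 12). That puts its earliest start at hour 14; it finishes at 14 + 4 = hour 18.
Production deploy needs all of load testing (finishes hour 18, plus 3-hour gap → hour 21); staging deploy (finishes hour 13). That puts its earliest start at hour 21; it finishes at 21 + 7 = hour 28.
Every task is finished by hour 28, which is no later than the deadline of 34, so the schedule is feasible.

Yes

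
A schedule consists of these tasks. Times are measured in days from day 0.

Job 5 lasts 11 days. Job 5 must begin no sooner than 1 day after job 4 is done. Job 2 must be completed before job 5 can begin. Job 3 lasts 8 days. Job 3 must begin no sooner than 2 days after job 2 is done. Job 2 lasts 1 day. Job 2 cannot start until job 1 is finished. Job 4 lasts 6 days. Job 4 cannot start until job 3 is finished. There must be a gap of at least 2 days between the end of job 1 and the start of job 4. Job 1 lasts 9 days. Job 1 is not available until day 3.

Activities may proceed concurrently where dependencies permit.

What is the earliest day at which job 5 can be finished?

After its own release at day 3, job 1 can start at day 3 and finishes at day 12.
Job 2 cannot begin until job 1 (finishes day 12). It runs from day 12 to 12 + 1 = day 13.
Job 3 cannot begin until job 2 (finishes day 13, plus 2-day gap → day 15). It runs from day 15 to 15 + 8 = day 23.
For job 4: job 3 (finishes day 23); job 1 (finishes day 12, plus 2-day gap → day 14). Taking the maximum gives a start of day 23, and it finishes at 23 + 6 = day 29.
Job 5 has to wait for job 4 (finishes day 29, plus 1-day gap → day 30); job 2 (finishes day 13). The latest of these is day 30, so job 5 runs day 30 to 30 + 11 = day 41.

41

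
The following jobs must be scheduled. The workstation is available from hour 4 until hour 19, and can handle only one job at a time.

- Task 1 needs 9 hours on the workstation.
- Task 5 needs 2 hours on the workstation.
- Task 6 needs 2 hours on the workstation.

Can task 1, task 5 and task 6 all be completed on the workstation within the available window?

Yes

The workstation window is 19 − 4 = 15 hours.
Running back to back, the jobs need 9 + 2 + 2 = 13 hours on the workstation.
Since 13 ≤ 15, they fit within the window.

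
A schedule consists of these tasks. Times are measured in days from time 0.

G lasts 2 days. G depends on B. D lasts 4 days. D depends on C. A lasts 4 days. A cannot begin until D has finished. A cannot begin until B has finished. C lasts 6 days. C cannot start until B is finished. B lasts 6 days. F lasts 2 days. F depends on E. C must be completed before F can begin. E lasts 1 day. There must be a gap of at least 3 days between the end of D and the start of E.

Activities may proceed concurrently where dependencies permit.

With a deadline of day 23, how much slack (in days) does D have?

1

B can start immediately at day 0; it finishes at day 6.
C cannot begin until B (finishes day 6). It runs from day 6 to 6 + 6 = day 12.
D cannot begin until C (finishes day 12). It runs from day 12 to 12 + 4 = day 16.

Working backward from the deadline:
Nothing follows A; the deadline of day 23 is its only limit. It must start by 23 − 4 = day 19.
To finish by day 23, F (duration 2) must start no later than day 21.
E feeds into F (must start by day 21); so E must finish by day 21 and therefore start by day 20.
D must finish in time for A (must start by day 19); E (must start by day 20, minus 3-day gap → day 17). The tightest is day 17, so D must start by 17 − 4 = day 13.
So D can start as early as day 12 and as late as day 13, giving 13 − 12 = 1 day of slack.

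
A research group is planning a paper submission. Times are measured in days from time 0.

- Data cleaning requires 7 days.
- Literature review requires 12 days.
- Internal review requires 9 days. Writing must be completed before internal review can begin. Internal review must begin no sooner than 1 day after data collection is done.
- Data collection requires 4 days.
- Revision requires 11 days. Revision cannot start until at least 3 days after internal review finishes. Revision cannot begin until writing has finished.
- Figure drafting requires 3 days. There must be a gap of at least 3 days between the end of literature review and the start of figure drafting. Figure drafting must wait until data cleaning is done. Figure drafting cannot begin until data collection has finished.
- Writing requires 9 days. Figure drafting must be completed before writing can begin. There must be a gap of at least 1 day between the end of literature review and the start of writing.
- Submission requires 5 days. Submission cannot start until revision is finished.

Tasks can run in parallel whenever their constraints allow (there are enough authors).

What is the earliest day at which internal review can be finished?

Data cleaning can start immediately at day 0; it finishes at day 7.
Data collection can start immediately at day 0; it finishes at day 4.
Literature review can start immediately at day 0; it finishes at day 12.
Figure drafting has to wait for literature review (finishes day 12, plus 3-day gap → day 15); data cleaning (finishes day 7); data collection (finishes day 4). The latest of these is day 15, so figure drafting runs day 15 to 15 + 3 = day 18.
For writing: figure drafting (finishes day 18); literature review (finishes day 12, plus 1-day gap → day 13). Taking the maximum gives a start of day 18, and it finishes at 18 + 9 = day 27.
For internal review: writing (finishes day 27); data collection (finishes day 4, plus 1-day gap → day 5). Taking the maximum gives a start of day 27, and it finishes at 27 + 9 = day 36.

36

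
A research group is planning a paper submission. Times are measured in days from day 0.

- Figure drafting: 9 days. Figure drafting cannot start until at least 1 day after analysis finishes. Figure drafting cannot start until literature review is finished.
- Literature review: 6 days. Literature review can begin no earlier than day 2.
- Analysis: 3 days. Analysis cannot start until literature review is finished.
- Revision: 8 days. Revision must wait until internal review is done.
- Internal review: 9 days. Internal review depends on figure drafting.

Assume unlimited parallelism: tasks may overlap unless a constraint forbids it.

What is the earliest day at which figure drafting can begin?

Literature review cannot begin until its own release at day 2. It runs from day 2 to 2 + 6 = day 8.
After literature review (finishes day 8), analysis can start at day 8 and finishes at day 11.
Figure drafting waits on analysis (finishes day 11, plus 1-day gap → day 12); literature review (finishes day 8). The latest of these is day 12, which is the earliest figure drafting can start.

12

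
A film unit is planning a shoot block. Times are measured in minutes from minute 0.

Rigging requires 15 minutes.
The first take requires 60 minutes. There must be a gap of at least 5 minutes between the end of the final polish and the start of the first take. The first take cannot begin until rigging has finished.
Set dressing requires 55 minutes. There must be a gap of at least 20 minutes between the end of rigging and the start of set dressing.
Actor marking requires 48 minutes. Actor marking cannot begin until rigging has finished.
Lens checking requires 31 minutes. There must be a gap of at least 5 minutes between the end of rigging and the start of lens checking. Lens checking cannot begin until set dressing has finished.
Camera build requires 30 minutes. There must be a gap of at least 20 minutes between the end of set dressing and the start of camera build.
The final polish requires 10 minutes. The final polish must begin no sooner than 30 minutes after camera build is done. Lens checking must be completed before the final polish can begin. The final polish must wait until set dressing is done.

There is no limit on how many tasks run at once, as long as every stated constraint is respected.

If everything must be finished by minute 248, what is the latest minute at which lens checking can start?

142

The first take has no dependents, so it just needs to finish by minute 248. Starting by 248 − 60 = minute 188 achieves that.
The final polish has to be done before the first take (must start by minute 188, minus 5-minute gap → minute 183). That means finishing by minute 183, i.e. starting by 183 − 10 = minute 173.
Since the final polish (must start by minute 173) depends on it, lens checking must finish by minute 173. Backing off its 31-minute duration gives a latest start of minute 142.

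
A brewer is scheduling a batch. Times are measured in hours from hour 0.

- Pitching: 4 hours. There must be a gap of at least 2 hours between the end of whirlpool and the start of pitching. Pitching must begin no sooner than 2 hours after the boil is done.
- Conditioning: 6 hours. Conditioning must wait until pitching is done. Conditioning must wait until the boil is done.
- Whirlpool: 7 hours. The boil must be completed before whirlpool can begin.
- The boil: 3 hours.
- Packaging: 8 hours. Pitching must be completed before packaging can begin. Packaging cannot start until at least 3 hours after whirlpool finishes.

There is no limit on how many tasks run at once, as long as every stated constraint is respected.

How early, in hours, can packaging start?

16

Nothing blocks the boil, so it runs from hour 0 to hour 3.
Whirlpool waits on the boil (finishes hour 3), so it starts at hour 3 and finishes at 3 + 7 = hour 10.
Pitching has to wait for whirlpool (finishes hour 10, plus 2-hour gap → hour 12); the boil (finishes hour 3, plus 2-hour gap → hour 5). The latest of these is hour 12, so pitching runs hour 12 to 12 + 4 = hour 16.
Packaging waits on pitching (finishes hour 16); whirlpool (finishes hour 10, plus 3-hour gap → hour 13). The latest of these is hour 16, which is the earliest packaging can start.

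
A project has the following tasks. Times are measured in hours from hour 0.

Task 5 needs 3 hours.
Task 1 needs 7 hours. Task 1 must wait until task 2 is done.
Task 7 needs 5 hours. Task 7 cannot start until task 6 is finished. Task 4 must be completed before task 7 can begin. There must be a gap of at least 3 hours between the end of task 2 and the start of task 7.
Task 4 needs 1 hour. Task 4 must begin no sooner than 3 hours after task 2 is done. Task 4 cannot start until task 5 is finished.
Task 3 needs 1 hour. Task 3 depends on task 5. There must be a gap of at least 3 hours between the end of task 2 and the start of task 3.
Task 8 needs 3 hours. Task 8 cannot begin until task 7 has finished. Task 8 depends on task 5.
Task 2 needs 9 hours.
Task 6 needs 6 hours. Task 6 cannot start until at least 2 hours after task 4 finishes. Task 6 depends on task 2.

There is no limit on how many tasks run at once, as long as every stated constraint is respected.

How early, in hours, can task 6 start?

Nothing blocks task 5, so it runs from hour 0 to hour 3.
Task 2 has no prerequisites, so it starts at hour 0 and finishes at hour 9.
Task 4 cannot start until task 2 (finishes hour 9, plus 3-hour gap → hour 12); task 5 (finishes hour 3). The controlling bound is hour 12, so task 4 finishes at 12 + 1 = hour 13.
Task 6 waits on task 4 (finishes hour 13, plus 2-hour gap → hour 15); task 2 (finishes hour 9). The latest of these is hour 15, which is the earliest task 6 can start.

15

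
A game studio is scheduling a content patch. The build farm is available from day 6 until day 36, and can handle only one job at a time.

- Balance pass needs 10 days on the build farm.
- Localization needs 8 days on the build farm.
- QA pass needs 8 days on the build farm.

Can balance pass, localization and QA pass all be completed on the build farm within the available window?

Yes

The build farm window is 36 − 6 = 30 days.
Running back to back, the jobs need 10 + 8 + 8 = 26 days on the build farm.
Since 26 ≤ 30, they fit within the window.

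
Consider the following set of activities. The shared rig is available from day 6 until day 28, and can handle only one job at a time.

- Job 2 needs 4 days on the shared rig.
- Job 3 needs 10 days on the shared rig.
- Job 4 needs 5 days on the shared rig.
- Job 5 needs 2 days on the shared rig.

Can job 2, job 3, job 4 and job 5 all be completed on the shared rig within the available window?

The shared rig window is 28 − 6 = 22 days.
Running back to back, the jobs need 4 + 10 + 5 + 2 = 21 days on the shared rig.
Since 21 ≤ 22, they fit within the window.

Yes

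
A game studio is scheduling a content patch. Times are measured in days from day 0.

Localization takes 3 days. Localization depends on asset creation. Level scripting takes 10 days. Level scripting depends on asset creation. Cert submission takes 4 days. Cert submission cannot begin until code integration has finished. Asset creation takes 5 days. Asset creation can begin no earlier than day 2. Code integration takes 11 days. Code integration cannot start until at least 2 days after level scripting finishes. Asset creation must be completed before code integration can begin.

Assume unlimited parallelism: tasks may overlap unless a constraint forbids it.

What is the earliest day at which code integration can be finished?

Asset creation waits on its own release at day 2, so it starts at day 2 and finishes at 2 + 5 = day 7.
After asset creation (finishes day 7), level scripting can start at day 7 and finishes at day 17.
Code integration has to wait for level scripting (finishes day 17, plus 2-day gap → day 19); asset creation (finishes day 7). The latest of these is day 19, so code integration runs day 19 to 19 + 11 = day 30.

30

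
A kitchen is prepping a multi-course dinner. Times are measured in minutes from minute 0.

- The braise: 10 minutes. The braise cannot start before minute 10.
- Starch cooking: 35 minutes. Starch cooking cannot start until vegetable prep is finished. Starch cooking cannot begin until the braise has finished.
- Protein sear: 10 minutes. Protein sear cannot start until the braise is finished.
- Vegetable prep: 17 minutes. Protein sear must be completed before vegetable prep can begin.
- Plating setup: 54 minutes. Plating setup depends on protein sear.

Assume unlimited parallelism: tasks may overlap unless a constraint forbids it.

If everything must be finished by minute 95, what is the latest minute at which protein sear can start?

Starch cooking must finish by minute 95; it takes 35 minutes, so it must start by 95 − 35 = minute 60.
Vegetable prep has to be done before starch cooking (must start by minute 60). That means finishing by minute 60, i.e. starting by 60 − 17 = minute 43.
To finish by minute 95, plating setup (duration 54) must start no later than minute 41.
Protein sear feeds vegetable prep (must start by minute 43); plating setup (must start by minute 41). Taking the minimum, protein sear must finish by minute 41 and start by 41 − 10 = minute 31.

31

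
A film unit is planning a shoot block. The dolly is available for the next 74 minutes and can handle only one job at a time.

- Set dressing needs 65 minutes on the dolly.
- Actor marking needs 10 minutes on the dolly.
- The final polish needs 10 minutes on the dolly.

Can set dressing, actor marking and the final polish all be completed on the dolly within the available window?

Running back to back, the jobs need 65 + 10 + 10 = 85 minutes on the dolly.
Since 85 > 74, they cannot all fit.

No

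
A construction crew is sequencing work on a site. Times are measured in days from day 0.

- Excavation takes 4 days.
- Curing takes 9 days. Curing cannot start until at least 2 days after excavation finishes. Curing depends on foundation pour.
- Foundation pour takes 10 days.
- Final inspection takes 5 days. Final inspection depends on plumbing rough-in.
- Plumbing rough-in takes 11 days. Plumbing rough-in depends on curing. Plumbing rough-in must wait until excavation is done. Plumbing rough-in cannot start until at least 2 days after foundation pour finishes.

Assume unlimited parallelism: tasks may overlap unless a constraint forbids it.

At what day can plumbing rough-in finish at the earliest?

Foundation pour can start immediately at day 0; it finishes at day 10.
Excavation has no prerequisites, so it starts at day 0 and finishes at day 4.
Curing cannot start until excavation (finishes day 4, plus 2-day gap → day 6); foundation pour (finishes day 10). The controlling bound is day 10, so curing finishes at 10 + 9 = day 19.
Plumbing rough-in has to wait for curing (finishes day 19); excavation (finishes day 4); foundation pour (finishes day 10, plus 2-day gap → day 12). The latest of these is day 19, so plumbing rough-in runs day 19 to 19 + 11 = day 30.

30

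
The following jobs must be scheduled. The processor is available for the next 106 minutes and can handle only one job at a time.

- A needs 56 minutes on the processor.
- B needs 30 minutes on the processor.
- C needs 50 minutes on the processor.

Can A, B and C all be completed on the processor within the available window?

No

Running back to back, the jobs need 56 + 30 + 50 = 136 minutes on the processor.
Since 136 > 106, they cannot all fit.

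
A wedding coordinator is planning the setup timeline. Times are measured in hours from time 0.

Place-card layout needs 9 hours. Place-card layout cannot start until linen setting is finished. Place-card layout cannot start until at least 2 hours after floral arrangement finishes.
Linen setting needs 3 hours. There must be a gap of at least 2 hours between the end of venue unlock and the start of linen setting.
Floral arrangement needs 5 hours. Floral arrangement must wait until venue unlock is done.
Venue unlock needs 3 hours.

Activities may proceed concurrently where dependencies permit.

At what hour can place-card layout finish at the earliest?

19

Venue unlock can start immediately at hour 0; it finishes at hour 3.
Floral arrangement waits on venue unlock (finishes hour 3), so it starts at hour 3 and finishes at 3 + 5 = hour 8.
Linen setting waits on venue unlock (finishes hour 3, plus 2-hour gap → hour 5), so it starts at hour 5 and finishes at 5 + 3 = hour 8.
For place-card layout: linen setting (finishes hour 8); floral arrangement (finishes hour 8, plus 2-hour gap → hour 10). Taking the maximum gives a start of hour 10, and it finishes at 10 + 9 = hour 19.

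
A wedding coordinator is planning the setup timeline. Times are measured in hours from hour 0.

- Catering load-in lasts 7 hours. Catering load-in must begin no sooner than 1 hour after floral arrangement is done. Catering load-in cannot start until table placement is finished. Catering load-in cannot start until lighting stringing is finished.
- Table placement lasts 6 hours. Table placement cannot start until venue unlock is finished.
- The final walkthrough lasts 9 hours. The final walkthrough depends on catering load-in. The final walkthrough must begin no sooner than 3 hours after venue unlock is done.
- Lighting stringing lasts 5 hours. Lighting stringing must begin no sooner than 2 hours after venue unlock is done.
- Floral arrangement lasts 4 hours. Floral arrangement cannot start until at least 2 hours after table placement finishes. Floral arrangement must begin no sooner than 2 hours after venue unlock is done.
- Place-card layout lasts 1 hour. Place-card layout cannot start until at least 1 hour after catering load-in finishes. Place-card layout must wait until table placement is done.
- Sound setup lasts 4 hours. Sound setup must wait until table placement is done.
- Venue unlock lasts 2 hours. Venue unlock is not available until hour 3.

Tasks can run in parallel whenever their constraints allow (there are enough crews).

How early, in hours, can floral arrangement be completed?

Venue unlock waits on its own release at hour 3, so it starts at hour 3 and finishes at 3 + 2 = hour 5.
Table placement waits on venue unlock (finishes hour 5), so it starts at hour 5 and finishes at 5 + 6 = hour 11.
Floral arrangement needs all of table placement (finishes hour 11, plus 2-hour gap → hour 13); venue unlock (finishes hour 5, plus 2-hour gap → hour 7). That puts its earliest start at hour 13; it finishes at 13 + 4 = hour 17.

17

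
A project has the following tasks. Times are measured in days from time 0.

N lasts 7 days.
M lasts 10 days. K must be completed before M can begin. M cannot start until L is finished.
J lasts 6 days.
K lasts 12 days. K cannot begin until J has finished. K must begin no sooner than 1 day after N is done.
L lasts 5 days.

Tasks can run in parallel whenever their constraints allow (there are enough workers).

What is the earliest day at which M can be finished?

30

Nothing blocks N, so it runs from day 0 to day 7.
Nothing blocks L, so it runs from day 0 to day 5.
Nothing blocks J, so it runs from day 0 to day 6.
K has to wait for J (finishes day 6); N (finishes day 7, plus 1-day gap → day 8). The latest of these is day 8, so K runs day 8 to 8 + 12 = day 20.
M needs all of K (finishes day 20); L (finishes day 5). That puts its earliest start at day 20; it finishes at 20 + 10 = day 30.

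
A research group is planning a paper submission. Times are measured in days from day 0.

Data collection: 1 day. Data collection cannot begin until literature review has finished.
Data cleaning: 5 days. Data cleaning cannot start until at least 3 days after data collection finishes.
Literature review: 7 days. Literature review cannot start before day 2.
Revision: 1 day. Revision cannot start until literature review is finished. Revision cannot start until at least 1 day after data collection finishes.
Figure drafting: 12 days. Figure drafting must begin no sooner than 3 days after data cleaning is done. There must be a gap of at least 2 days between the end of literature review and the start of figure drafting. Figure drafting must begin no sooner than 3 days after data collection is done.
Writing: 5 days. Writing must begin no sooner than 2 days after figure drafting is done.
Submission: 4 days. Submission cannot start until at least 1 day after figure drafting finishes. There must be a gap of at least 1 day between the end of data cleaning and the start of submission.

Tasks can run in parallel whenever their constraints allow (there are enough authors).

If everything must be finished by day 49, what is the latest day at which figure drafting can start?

To finish by day 49, writing (duration 5) must start no later than day 44.
Submission must finish by day 49; it takes 4 days, so it must start by 49 − 4 = day 45.
For figure drafting: writing (must start by day 44, minus 2-day gap → day 42); submission (must start by day 45, minus 1-day gap → day 44). The most restrictive is day 42; with a 12-day duration, figure drafting must start by day 30.

30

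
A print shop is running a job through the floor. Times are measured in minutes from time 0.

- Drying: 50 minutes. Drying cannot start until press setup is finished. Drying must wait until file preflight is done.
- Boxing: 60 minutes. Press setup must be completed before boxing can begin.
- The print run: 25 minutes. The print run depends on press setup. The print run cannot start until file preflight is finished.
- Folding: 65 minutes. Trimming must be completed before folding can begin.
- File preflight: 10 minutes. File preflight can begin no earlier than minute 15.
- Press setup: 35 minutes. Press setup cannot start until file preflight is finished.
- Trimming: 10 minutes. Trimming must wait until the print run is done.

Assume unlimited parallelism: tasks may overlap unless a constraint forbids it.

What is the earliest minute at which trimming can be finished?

File preflight cannot begin until its own release at minute 15. It runs from minute 15 to 15 + 10 = minute 25.
Press setup waits on file preflight (finishes minute 25), so it starts at minute 25 and finishes at 25 + 35 = minute 60.
The print run cannot start until press setup (finishes minute 60); file preflight (finishes minute 25). The controlling bound is minute 60, so the print run finishes at 60 + 25 = minute 85.
Trimming waits on the print run (finishes minute 85), so it starts at minute 85 and finishes at 85 + 10 = minute 95.

95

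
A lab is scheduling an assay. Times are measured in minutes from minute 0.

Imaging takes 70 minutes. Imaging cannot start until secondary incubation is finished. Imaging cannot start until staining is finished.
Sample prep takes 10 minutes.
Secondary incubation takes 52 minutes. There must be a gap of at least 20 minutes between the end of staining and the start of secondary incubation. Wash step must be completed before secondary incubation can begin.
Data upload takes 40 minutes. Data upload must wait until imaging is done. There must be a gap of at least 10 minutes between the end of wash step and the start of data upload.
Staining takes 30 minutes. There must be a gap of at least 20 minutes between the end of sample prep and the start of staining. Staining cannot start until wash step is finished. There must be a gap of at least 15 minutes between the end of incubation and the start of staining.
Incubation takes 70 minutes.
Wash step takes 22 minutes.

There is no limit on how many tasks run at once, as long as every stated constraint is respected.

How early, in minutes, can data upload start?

257

Wash step has no prerequisites, so it starts at minute 0 and finishes at minute 22.
Incubation can start immediately at minute 0; it finishes at minute 70.
Sample prep can start immediately at minute 0; it finishes at minute 10.
For staining: sample prep (finishes minute 10, plus 20-minute gap → minute 30); wash step (finishes minute 22); incubation (finishes minute 70, plus 15-minute gap → minute 85). Taking the maximum gives a start of minute 85, and it finishes at 85 + 30 = minute 115.
Secondary incubation has to wait for staining (finishes minute 115, plus 20-minute gap → minute 135); wash step (finishes minute 22). The latest of these is minute 135, so secondary incubation runs minute 135 to 135 + 52 = minute 187.
Imaging cannot start until secondary incubation (finishes minute 187); staining (finishes minute 115). The controlling bound is minute 187, so imaging finishes at 187 + 70 = minute 257.
Data upload waits on imaging (finishes minute 257); wash step (finishes minute 22, plus 10-minute gap → minute 32). The latest of these is minute 257, which is the earliest data upload can start.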